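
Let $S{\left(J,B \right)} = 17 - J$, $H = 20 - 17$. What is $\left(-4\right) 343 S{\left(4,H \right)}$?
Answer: $-17836$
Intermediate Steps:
$H = 3$ ($H = 20 - 17 = 3$)
$\left(-4\right) 343 S{\left(4,H \right)} = \left(-4\right) 343 \left(17 - 4\right) = - 1372 \left(17 - 4\right) = \left(-1372\right) 13 = -17836$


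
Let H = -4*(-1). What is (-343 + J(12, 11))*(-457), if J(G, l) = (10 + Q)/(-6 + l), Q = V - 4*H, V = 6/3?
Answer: 785583/5 ≈ 1.5712e+5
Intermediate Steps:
V = 2 (V = 6*(⅓) = 2)
H = 4
Q = -14 (Q = 2 - 4*4 = 2 - 16 = -14)
J(G, l) = -4/(-6 + l) (J(G, l) = (10 - 14)/(-6 + l) = -4/(-6 + l))
(-343 + J(12, 11))*(-457) = (-343 - 4/(-6 + 11))*(-457) = (-343 - 4/5)*(-457) = (-343 - 4*⅕)*(-457) = (-343 - ⅘)*(-457) = -1719/5*(-457) = 785583/5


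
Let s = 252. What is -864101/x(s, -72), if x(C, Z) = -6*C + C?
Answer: 123443/180 ≈ 685.79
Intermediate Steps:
x(C, Z) = -5*C
-864101/x(s, -72) = -864101/((-5*252)) = -864101/(-1260) = -864101*(-1/1260) = 123443/180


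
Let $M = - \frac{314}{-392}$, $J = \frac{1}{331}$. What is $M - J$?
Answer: $\frac{51771}{64876} \approx 0.798$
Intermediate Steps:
$J = \frac{1}{331} \approx 0.0030211$
$M = \frac{157}{196}$ ($M = \left(-314\right) \left(- \frac{1}{392}\right) = \frac{157}{196} \approx 0.80102$)
$M - J = \frac{157}{196} - \frac{1}{331} = \frac{51771}{64876}$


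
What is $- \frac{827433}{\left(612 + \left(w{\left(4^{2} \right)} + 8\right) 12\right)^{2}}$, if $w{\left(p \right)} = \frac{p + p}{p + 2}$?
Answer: $- \frac{7446897}{4787344} \approx -1.5555$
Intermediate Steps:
$w{\left(p \right)} = \frac{2 p}{2 + p}$
$- \frac{827433}{\left(612 + \left(w{\left(4^{2} \right)} + 8\right) 12\right)^{2}} = - \frac{827433}{\left(612 + \left(\frac{2 \cdot 4^{2}}{2 + 4^{2}} + 8\right) 12\right)^{2}} = - \frac{827433}{\left(612 + \left(2 \cdot 16 \frac{1}{2 + 16} + 8\right) 12\right)^{2}} = - \frac{827433}{\left(612 + \left(2 \cdot 16 \cdot \frac{1}{18} + 8\right) 12\right)^{2}} = - \frac{827433}{\left(612 + \left(\frac{16}{9} + 8\right) 12\right)^{2}} = - \frac{827433}{\left(612 + \frac{88}{9} \cdot 12\right)^{2}} = - \frac{827433}{\left(612 + \frac{352}{3}\right)^{2}} = - \frac{827433}{\left(\frac{2188}{3}\right)^{2}} = - \frac{827433}{\frac{4787344}{9}} = \left(-827433\right) \frac{9}{4787344} = - \frac{7446897}{4787344}$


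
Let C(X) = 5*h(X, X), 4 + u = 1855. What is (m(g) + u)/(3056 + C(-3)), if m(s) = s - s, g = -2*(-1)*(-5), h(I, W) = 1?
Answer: 1851/3061 ≈ 0.60470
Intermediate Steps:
u = 1851 (u = -4 + 1855 = 1851)
g = -10 (g = 2*(-5) = -10)
C(X) = 5 (C(X) = 5*1 = 5)
m(s) = 0
(m(g) + u)/(3056 + C(-3)) = (0 + 1851)/(3056 + 5) = 1851/3061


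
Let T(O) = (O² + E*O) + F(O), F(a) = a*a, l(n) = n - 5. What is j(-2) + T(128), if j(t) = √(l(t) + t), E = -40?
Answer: 27648 + 3*I ≈ 27648.0 + 3.0*I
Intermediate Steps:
l(n) = -5 + n
F(a) = a²
j(t) = √(-5 + 2*t) (j(t) = √((-5 + t) + t) = √(-5 + 2*t))
T(O) = -40*O + 2*O² (T(O) = (O² - 40*O) + O² = -40*O + 2*O²)
j(-2) + T(128) = √(-5 + 2*(-2)) + 2*128*(-20 + 128) = √(-5 - 4) + 2*128*108 = √(-9) + 27648 = 3*I + 27648 = 27648 + 3*I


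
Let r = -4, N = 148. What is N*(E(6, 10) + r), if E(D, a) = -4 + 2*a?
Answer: 1776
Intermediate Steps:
N*(E(6, 10) + r) = 148*((-4 + 2*10) - 4) = 148*((-4 + 20) - 4) = 148*(16 - 4) = 148*12 = 1776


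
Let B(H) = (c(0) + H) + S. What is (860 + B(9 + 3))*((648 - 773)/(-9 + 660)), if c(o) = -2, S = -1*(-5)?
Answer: -15625/93 ≈ -168.01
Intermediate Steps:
S = 5
B(H) = 3 + H (B(H) = (-2 + H) + 5 = 3 + H)
(860 + B(9 + 3))*((648 - 773)/(-9 + 660)) = (860 + (3 + (9 + 3)))*((648 - 773)/(-9 + 660)) = (860 + (3 + 12))*(-125/651) = (860 + 15)*(-125*1/651) = 875*(-125/651) = -15625/93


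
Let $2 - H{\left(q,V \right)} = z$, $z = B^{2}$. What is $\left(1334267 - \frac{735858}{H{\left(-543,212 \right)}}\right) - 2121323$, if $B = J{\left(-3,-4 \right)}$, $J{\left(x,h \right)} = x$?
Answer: $- \frac{4773534}{7} \approx -6.8193 \cdot 10^{5}$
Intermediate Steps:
$B = -3$
$z = 9$ ($z = \left(-3\right)^{2} = 9$)
$H{\left(q,V \right)} = -7$ ($H{\left(q,V \right)} = 2 - 9 = -7$)
$\left(1334267 - \frac{735858}{H{\left(-543,212 \right)}}\right) - 2121323 = \left(1334267 - \frac{735858}{-7}\right) - 2121323 = \left(1334267 - - \frac{735858}{7}\right) - 2121323 = \left(1334267 + \frac{735858}{7}\right) - 2121323 = \frac{10075727}{7} - 2121323 = - \frac{4773534}{7}$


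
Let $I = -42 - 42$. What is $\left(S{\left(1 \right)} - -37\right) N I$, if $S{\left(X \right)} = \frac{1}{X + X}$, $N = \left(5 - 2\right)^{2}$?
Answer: $-28350$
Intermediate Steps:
$N = 9$ ($N = 3^{2} = 9$)
$I = -84$
$S{\left(X \right)} = \frac{1}{2 X}$
$\left(S{\left(1 \right)} - -37\right) N I = \left(\frac{1}{2 \cdot 1} - -37\right) 9 \left(-84\right) = \left(\frac{1}{2} \cdot 1 + 37\right) 9 \left(-84\right) = \left(\frac{1}{2} + 37\right) 9 \left(-84\right) = \frac{75}{2} \cdot 9 \left(-84\right) = \frac{675}{2} \left(-84\right) = -28350$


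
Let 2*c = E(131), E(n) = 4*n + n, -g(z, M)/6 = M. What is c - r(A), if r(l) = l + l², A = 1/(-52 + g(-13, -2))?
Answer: 524039/1600 ≈ 327.52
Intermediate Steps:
g(z, M) = -6*M
A = -1/40 (A = 1/(-52 - 6*(-2)) = 1/(-52 + 12) = 1/(-40) = -1/40 ≈ -0.025000)
E(n) = 5*n
c = 655/2 (c = (5*131)/2 = (½)*655 = 655/2 ≈ 327.50)
c - r(A) = 655/2 - (-1)*(1 - 1/40)/40 = 655/2 - (-1)*39/(40*40) = 655/2 - 1*(-39/1600) = 655/2 + 39/1600 = 524039/1600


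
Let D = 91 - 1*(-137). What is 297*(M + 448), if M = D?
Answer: 200772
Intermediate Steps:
D = 228 (D = 91 + 137 = 228)
M = 228
297*(M + 448) = 297*(228 + 448) = 297*676 = 200772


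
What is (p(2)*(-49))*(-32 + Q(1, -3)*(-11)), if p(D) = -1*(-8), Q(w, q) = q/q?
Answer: 16856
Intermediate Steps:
Q(w, q) = 1
p(D) = 8
(p(2)*(-49))*(-32 + Q(1, -3)*(-11)) = (8*(-49))*(-32 + 1*(-11)) = -392*(-32 - 11) = -392*(-43) = 16856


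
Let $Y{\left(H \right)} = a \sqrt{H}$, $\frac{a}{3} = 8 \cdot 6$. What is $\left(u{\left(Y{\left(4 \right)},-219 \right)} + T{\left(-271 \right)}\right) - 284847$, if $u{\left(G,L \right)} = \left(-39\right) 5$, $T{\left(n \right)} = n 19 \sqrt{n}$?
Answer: $-285042 - 5149 i \sqrt{271} \approx -2.8504 \cdot 10^{5} - 84763.0 i$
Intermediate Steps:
$a = 144$ ($a = 3 \cdot 8 \cdot 6 = 3 \cdot 48 = 144$)
$T{\left(n \right)} = 19 n^{\frac{3}{2}}$ ($T{\left(n \right)} = 19 n \sqrt{n} = 19 n^{\frac{3}{2}}$)
$Y{\left(H \right)} = 144 \sqrt{H}$
$u{\left(G,L \right)} = -195$
$\left(u{\left(Y{\left(4 \right)},-219 \right)} + T{\left(-271 \right)}\right) - 284847 = \left(-195 + 19 \left(-271\right)^{\frac{3}{2}}\right) - 284847 = \left(-195 + 19 \left(- 271 i \sqrt{271}\right)\right) - 284847 = \left(-195 - 5149 i \sqrt{271}\right) - 284847 = -285042 - 5149 i \sqrt{271}$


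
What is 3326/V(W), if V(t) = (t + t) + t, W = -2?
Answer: -1663/3 ≈ -554.33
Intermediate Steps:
V(t) = 3*t (V(t) = 2*t + t = 3*t)
3326/V(W) = 3326/((3*(-2))) = 3326/(-6) = 3326*(-⅙) = -1663/3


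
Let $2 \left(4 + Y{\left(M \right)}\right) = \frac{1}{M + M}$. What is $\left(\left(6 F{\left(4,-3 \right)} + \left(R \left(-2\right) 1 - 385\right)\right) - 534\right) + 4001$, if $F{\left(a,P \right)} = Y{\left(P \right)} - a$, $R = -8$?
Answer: $\frac{6099}{2} \approx 3049.5$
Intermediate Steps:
$Y{\left(M \right)} = -4 + \frac{1}{4 M}$ ($Y{\left(M \right)} = -4 + \frac{1}{2 \left(M + M\right)} = -4 + \frac{1}{2 \cdot 2 M} = -4 + \frac{\frac{1}{2} \frac{1}{M}}{2} = -4 + \frac{1}{4 M}$)
$F{\left(a,P \right)} = -4 - a + \frac{1}{4 P}$ ($F{\left(a,P \right)} = \left(-4 + \frac{1}{4 P}\right) - a = -4 - a + \frac{1}{4 P}$)
$\left(\left(6 F{\left(4,-3 \right)} + \left(R \left(-2\right) 1 - 385\right)\right) - 534\right) + 4001 = \left(\left(6 \left(-4 - 4 + \frac{1}{4 \left(-3\right)}\right) - \left(385 - \left(-8\right) \left(-2\right) 1\right)\right) - 534\right) + 4001 = \left(\left(6 \left(-4 - 4 + \frac{1}{4} \left(- \frac{1}{3}\right)\right) + \left(16 \cdot 1 - 385\right)\right) - 534\right) + 4001 = \left(\left(6 \left(-4 - 4 - \frac{1}{12}\right) + \left(16 - 385\right)\right) - 534\right) + 4001 = \left(\left(6 \left(- \frac{97}{12}\right) - 369\right) - 534\right) + 4001 = \left(\left(- \frac{97}{2} - 369\right) - 534\right) + 4001 = \left(- \frac{835}{2} - 534\right) + 4001 = - \frac{1903}{2} + 4001 = \frac{6099}{2}$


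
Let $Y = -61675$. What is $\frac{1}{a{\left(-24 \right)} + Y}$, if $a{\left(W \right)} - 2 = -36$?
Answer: $- \frac{1}{61709} \approx -1.6205 \cdot 10^{-5}$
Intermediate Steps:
$a{\left(W \right)} = -34$ ($a{\left(W \right)} = 2 - 36 = -34$)
$\frac{1}{a{\left(-24 \right)} + Y} = \frac{1}{-34 - 61675} = \frac{1}{-61709} = - \frac{1}{61709}$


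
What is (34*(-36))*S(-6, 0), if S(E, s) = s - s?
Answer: 0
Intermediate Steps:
S(E, s) = 0
(34*(-36))*S(-6, 0) = (34*(-36))*0 = -1224*0 = 0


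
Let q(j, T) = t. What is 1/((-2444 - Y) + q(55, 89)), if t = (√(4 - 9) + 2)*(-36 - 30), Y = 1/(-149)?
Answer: -577673/1492965991 + 44402*I*√5/4478897973 ≈ -0.00038693 + 2.2167e-5*I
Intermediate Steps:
Y = -1/149 ≈ -0.0067114
t = -132 - 66*I*√5 (t = (√(-5) + 2)*(-66) = (I*√5 + 2)*(-66) = (2 + I*√5)*(-66) = -132 - 66*I*√5 ≈ -132.0 - 147.58*I)
q(j, T) = -132 - 66*I*√5
1/((-2444 - Y) + q(55, 89)) = 1/((-2444 - 1*(-1/149)) + (-132 - 66*I*√5)) = 1/((-2444 + 1/149) + (-132 - 66*I*√5)) = 1/(-364155/149 + (-132 - 66*I*√5)) = 1/(-383823/149 - 66*I*√5)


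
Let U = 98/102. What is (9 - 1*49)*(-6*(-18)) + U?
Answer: -220271/51 ≈ -4319.0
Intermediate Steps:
U = 49/51 (U = 98*(1/102) = 49/51 ≈ 0.96078)
(9 - 1*49)*(-6*(-18)) + U = (9 - 1*49)*(-6*(-18)) + 49/51 = (9 - 49)*108 + 49/51 = -40*108 + 49/51 = -4320 + 49/51 = -220271/51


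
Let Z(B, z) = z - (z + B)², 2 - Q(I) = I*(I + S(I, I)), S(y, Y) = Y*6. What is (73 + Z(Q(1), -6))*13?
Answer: -702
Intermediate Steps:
S(y, Y) = 6*Y
Q(I) = 2 - 7*I² (Q(I) = 2 - I*(I + 6*I) = 2 - I*7*I = 2 - 7*I²)
Z(B, z) = z - (B + z)²
(73 + Z(Q(1), -6))*13 = (73 + (-6 - ((2 - 7*1²) - 6)²))*13 = (73 + (-6 - ((2 - 7*1) - 6)²))*13 = (73 + (-6 - ((2 - 7) - 6)²))*13 = (73 + (-6 - (-5 - 6)²))*13 = (73 + (-6 - 1*(-11)²))*13 = (73 + (-6 - 1*121))*13 = (73 + (-6 - 121))*13 = (73 - 127)*13 = -54*13 = -702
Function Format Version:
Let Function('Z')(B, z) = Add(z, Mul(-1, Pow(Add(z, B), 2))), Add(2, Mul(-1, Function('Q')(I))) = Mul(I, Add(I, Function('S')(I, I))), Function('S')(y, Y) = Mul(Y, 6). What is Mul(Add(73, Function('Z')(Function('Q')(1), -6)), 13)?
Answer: -702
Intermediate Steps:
Function('S')(y, Y) = Mul(6, Y)
Function('Q')(I) = Add(2, Mul(-7, Pow(I, 2))) (Function('Q')(I) = Add(2, Mul(-1, Mul(I, Add(I, Mul(6, I))))) = Add(2, Mul(-1, Mul(I, Mul(7, I)))) = Add(2, Mul(-1, Mul(7, Pow(I, 2)))) = Add(2, Mul(-7, Pow(I, 2))))
Function('Z')(B, z) = Add(z, Mul(-1, Pow(Add(B, z), 2)))
Mul(Add(73, Function('Z')(Function('Q')(1), -6)), 13) = Mul(Add(73, Add(-6, Mul(-1, Pow(Add(Add(2, Mul(-7, Pow(1, 2))), -6), 2)))), 13) = Mul(Add(73, Add(-6, Mul(-1, Pow(Add(Add(2, Mul(-7, 1)), -6), 2)))), 13) = Mul(Add(73, Add(-6, Mul(-1, Pow(Add(Add(2, -7), -6), 2)))), 13) = Mul(Add(73, Add(-6, Mul(-1, Pow(Add(-5, -6), 2)))), 13) = Mul(Add(73, Add(-6, Mul(-1, Pow(-11, 2)))), 13) = Mul(Add(73, Add(-6, Mul(-1, 121))), 13) = Mul(Add(73, Add(-6, -121)), 13) = Mul(Add(73, -127), 13) = Mul(-54, 13) = -702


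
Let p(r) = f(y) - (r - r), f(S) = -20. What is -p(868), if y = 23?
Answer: 20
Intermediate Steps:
p(r) = -20 (p(r) = -20 - (r - r) = -20 - 1*0 = -20 + 0 = -20)
-p(868) = -1*(-20) = 20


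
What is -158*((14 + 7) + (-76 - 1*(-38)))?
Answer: 2686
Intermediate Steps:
-158*((14 + 7) + (-76 - 1*(-38))) = -158*(21 + (-76 + 38)) = -158*(21 - 38) = -158*(-17) = 2686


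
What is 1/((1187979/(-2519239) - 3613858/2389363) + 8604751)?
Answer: 6019376454757/51795223625761669068 ≈ 1.1621e-7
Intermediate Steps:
1/((1187979/(-2519239) - 3613858/2389363) + 8604751) = 1/((1187979*(-1/2519239) - 3613858*1/2389363) + 8604751) = 1/((-1187979/2519239 - 3613858/2389363) + 8604751) = 1/(-11942685081439/6019376454757 + 8604751) = 1/(51795223625761669068/6019376454757) = 6019376454757/51795223625761669068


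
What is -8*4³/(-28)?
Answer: 128/7 ≈ 18.286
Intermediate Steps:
-8*4³/(-28) = -8*64*(-1/28) = -512*(-1/28) = 128/7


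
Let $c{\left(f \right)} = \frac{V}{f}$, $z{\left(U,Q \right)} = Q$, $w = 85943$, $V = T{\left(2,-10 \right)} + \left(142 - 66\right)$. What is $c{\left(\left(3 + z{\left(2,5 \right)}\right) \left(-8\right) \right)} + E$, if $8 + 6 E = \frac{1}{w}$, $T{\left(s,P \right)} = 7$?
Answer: $- \frac{14467061}{5500352} \approx -2.6302$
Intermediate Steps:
$V = 83$ ($V = 7 + \left(142 - 66\right) = 7 + 76 = 83$)
$c{\left(f \right)} = \frac{83}{f}$
$E = - \frac{229181}{171886}$ ($E = - \frac{4}{3} + \frac{1}{6 \cdot 85943} = - \frac{4}{3} + \frac{1}{6} \cdot \frac{1}{85943} = - \frac{4}{3} + \frac{1}{515658} = - \frac{229181}{171886} \approx -1.3333$)
$c{\left(\left(3 + z{\left(2,5 \right)}\right) \left(-8\right) \right)} + E = \frac{83}{\left(3 + 5\right) \left(-8\right)} - \frac{229181}{171886} = \frac{83}{8 \left(-8\right)} - \frac{229181}{171886} = \frac{83}{-64} - \frac{229181}{171886} = 83 \left(- \frac{1}{64}\right) - \frac{229181}{171886} = - \frac{83}{64} - \frac{229181}{171886} = - \frac{14467061}{5500352}$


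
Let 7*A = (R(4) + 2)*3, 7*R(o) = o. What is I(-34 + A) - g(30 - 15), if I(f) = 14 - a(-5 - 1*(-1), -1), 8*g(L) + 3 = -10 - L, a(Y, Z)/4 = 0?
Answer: 35/2 ≈ 17.500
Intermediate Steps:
R(o) = o/7
a(Y, Z) = 0 (a(Y, Z) = 4*0 = 0)
A = 54/49 (A = (((1/7)*4 + 2)*3)/7 = ((4/7 + 2)*3)/7 = ((18/7)*3)/7 = (1/7)*(54/7) = 54/49 ≈ 1.1020)
g(L) = -13/8 - L/8 (g(L) = -3/8 + (-10 - L)/8 = -3/8 + (-5/4 - L/8) = -13/8 - L/8)
I(f) = 14 (I(f) = 14 - 1*0 = 14 + 0 = 14)
I(-34 + A) - g(30 - 15) = 14 - (-13/8 - (30 - 15)/8) = 14 - (-13/8 - 1/8*15) = 14 - (-13/8 - 15/8) = 14 - 1*(-7/2) = 14 + 7/2 = 35/2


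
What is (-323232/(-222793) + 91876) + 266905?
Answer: 79934218565/222793 ≈ 3.5878e+5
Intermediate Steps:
(-323232/(-222793) + 91876) + 266905 = (-323232*(-1/222793) + 91876) + 266905 = (323232/222793 + 91876) + 266905 = 20469652900/222793 + 266905 = 79934218565/222793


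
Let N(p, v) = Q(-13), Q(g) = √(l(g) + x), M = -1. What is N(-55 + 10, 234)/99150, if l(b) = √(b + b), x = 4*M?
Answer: √(-4 + I*√26)/99150 ≈ 1.1233e-5 + 2.3088e-5*I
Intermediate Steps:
x = -4 (x = 4*(-1) = -4)
l(b) = √2*√b (l(b) = √(2*b) = √2*√b)
Q(g) = √(-4 + √2*√g) (Q(g) = √(√2*√g - 4) = √(-4 + √2*√g))
N(p, v) = √(-4 + I*√26) (N(p, v) = √(-4 + √2*√(-13)) = √(-4 + √2*(I*√13)) = √(-4 + I*√26))
N(-55 + 10, 234)/99150 = √(-4 + I*√26)/99150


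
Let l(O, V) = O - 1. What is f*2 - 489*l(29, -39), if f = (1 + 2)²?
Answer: -13674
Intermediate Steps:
l(O, V) = -1 + O
f = 9 (f = 3² = 9)
f*2 - 489*l(29, -39) = 9*2 - 489*(-1 + 29) = 18 - 489*28 = 18 - 13692 = -13674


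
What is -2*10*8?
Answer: -160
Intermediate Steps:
-2*10*8 = -20*8 = -160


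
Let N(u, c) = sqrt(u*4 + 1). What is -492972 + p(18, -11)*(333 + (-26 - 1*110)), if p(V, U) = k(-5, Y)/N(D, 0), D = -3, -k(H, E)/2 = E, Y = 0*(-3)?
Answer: -492972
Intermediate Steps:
Y = 0
k(H, E) = -2*E
N(u, c) = sqrt(1 + 4*u) (N(u, c) = sqrt(4*u + 1) = sqrt(1 + 4*u))
p(V, U) = 0 (p(V, U) = (-2*0)/(sqrt(1 + 4*(-3))) = 0/(sqrt(1 - 12)) = 0/(sqrt(-11)) = 0/((I*sqrt(11))) = 0*(-I*sqrt(11)/11) = 0)
-492972 + p(18, -11)*(333 + (-26 - 1*110)) = -492972 + 0*(333 + (-26 - 1*110)) = -492972 + 0*(333 + (-26 - 110)) = -492972 + 0*(333 - 136) = -492972 + 0*197 = -492972 + 0 = -492972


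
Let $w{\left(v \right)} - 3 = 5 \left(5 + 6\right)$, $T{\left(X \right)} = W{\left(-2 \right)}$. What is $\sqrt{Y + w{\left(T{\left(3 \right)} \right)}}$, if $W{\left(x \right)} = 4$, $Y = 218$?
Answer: $2 \sqrt{69} \approx 16.613$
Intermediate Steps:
$T{\left(X \right)} = 4$
$w{\left(v \right)} = 58$ ($w{\left(v \right)} = 3 + 5 \left(5 + 6\right) = 3 + 5 \cdot 11 = 3 + 55 = 58$)
$\sqrt{Y + w{\left(T{\left(3 \right)} \right)}} = \sqrt{218 + 58} = \sqrt{276} = 2 \sqrt{69}$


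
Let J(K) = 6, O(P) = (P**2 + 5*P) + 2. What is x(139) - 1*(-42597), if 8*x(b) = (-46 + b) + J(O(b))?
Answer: 340875/8 ≈ 42609.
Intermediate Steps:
O(P) = 2 + P**2 + 5*P
x(b) = -5 + b/8 (x(b) = ((-46 + b) + 6)/8 = (-40 + b)/8 = -5 + b/8)
x(139) - 1*(-42597) = (-5 + (1/8)*139) - 1*(-42597) = (-5 + 139/8) + 42597 = 99/8 + 42597 = 340875/8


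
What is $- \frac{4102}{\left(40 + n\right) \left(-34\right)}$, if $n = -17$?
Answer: $\frac{2051}{391} \approx 5.2455$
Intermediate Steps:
$- \frac{4102}{\left(40 + n\right) \left(-34\right)} = - \frac{4102}{\left(40 - 17\right) \left(-34\right)} = - \frac{4102}{23 \left(-34\right)} = - \frac{4102}{-782} = \left(-4102\right) \left(- \frac{1}{782}\right) = \frac{2051}{391}$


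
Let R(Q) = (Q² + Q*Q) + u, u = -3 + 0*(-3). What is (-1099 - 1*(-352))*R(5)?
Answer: -35109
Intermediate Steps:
u = -3 (u = -3 + 0 = -3)
R(Q) = -3 + 2*Q² (R(Q) = (Q² + Q*Q) - 3 = (Q² + Q²) - 3 = 2*Q² - 3 = -3 + 2*Q²)
(-1099 - 1*(-352))*R(5) = (-1099 - 1*(-352))*(-3 + 2*5²) = (-1099 + 352)*(-3 + 2*25) = -747*(-3 + 50) = -747*47 = -35109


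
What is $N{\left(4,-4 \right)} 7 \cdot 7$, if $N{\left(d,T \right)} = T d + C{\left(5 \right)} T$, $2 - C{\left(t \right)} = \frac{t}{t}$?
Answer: $-980$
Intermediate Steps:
$C{\left(t \right)} = 1$ ($C{\left(t \right)} = 2 - \frac{t}{t} = 2 - 1 = 1$)
$N{\left(d,T \right)} = T + T d$ ($N{\left(d,T \right)} = T d + 1 T = T d + T = T + T d$)
$N{\left(4,-4 \right)} 7 \cdot 7 = - 4 \left(1 + 4\right) 7 \cdot 7 = \left(-4\right) 5 \cdot 7 \cdot 7 = \left(-20\right) 7 \cdot 7 = \left(-140\right) 7 = -980$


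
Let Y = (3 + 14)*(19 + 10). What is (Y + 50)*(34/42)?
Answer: 3077/7 ≈ 439.57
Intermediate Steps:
Y = 493 (Y = 17*29 = 493)
(Y + 50)*(34/42) = (493 + 50)*(34/42) = 543*(34*(1/42)) = 543*(17/21) = 3077/7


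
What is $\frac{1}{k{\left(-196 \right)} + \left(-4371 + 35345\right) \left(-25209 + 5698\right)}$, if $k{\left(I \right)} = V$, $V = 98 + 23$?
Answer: $- \frac{1}{604333593} \approx -1.6547 \cdot 10^{-9}$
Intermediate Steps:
$V = 121$
$k{\left(I \right)} = 121$
$\frac{1}{k{\left(-196 \right)} + \left(-4371 + 35345\right) \left(-25209 + 5698\right)} = \frac{1}{121 + \left(-4371 + 35345\right) \left(-25209 + 5698\right)} = \frac{1}{121 + 30974 \left(-19511\right)} = \frac{1}{121 - 604333714} = \frac{1}{-604333593} = - \frac{1}{604333593}$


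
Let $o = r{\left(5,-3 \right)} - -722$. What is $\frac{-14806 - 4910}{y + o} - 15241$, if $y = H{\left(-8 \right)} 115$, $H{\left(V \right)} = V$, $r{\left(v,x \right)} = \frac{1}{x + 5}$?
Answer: $- \frac{5980763}{395} \approx -15141.0$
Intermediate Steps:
$r{\left(v,x \right)} = \frac{1}{5 + x}$
$y = -920$ ($y = \left(-8\right) 115 = -920$)
$o = \frac{1445}{2}$ ($o = \frac{1}{5 - 3} - -722 = \frac{1}{2} + 722 = \frac{1445}{2} \approx 722.5$)
$\frac{-14806 - 4910}{y + o} - 15241 = \frac{-14806 - 4910}{-920 + \frac{1445}{2}} - 15241 = - \frac{19716}{- \frac{395}{2}} - 15241 = \left(-19716\right) \left(- \frac{2}{395}\right) - 15241 = \frac{39432}{395} - 15241 = - \frac{5980763}{395}$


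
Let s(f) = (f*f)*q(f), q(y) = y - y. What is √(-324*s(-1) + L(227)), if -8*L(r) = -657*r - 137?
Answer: √74638/2 ≈ 136.60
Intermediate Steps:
q(y) = 0
s(f) = 0 (s(f) = (f*f)*0 = f²*0 = 0)
L(r) = 137/8 + 657*r/8 (L(r) = -(-657*r - 137)/8 = -(-137 - 657*r)/8 = 137/8 + 657*r/8)
√(-324*s(-1) + L(227)) = √(-324*0 + (137/8 + (657/8)*227)) = √(0 + (137/8 + 149139/8)) = √(0 + 37319/2) = √(37319/2) = √74638/2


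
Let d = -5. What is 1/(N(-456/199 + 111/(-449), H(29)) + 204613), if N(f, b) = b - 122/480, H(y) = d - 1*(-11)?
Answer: 240/49108499 ≈ 4.8871e-6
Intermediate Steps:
H(y) = 6 (H(y) = -5 - 1*(-11) = -5 + 11 = 6)
N(f, b) = -61/240 + b (N(f, b) = b - 122/480 = b - 1*61/240 = b - 61/240 = -61/240 + b)
1/(N(-456/199 + 111/(-449), H(29)) + 204613) = 1/((-61/240 + 6) + 204613) = 1/(1379/240 + 204613) = 1/(49108499/240) = 240/49108499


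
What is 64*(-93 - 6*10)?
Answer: -9792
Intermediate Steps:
64*(-93 - 6*10) = 64*(-93 - 60) = 64*(-153) = -9792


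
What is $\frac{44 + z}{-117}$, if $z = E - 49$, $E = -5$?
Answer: $\frac{10}{117} \approx 0.08547$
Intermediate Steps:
$z = -54$ ($z = -5 - 49 = -54$)
$\frac{44 + z}{-117} = \frac{44 - 54}{-117} = \left(-10\right) \left(- \frac{1}{117}\right) = \frac{10}{117}$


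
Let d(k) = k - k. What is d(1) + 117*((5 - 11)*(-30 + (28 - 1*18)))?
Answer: 14040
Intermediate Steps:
d(k) = 0
d(1) + 117*((5 - 11)*(-30 + (28 - 1*18))) = 0 + 117*((5 - 11)*(-30 + (28 - 1*18))) = 0 + 117*(-6*(-30 + (28 - 18))) = 0 + 117*(-6*(-30 + 10)) = 0 + 117*(-6*(-20)) = 0 + 117*120 = 0 + 14040 = 14040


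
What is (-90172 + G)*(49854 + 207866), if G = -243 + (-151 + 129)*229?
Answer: -24600147160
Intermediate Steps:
G = -5281 (G = -243 - 22*229 = -243 - 5038 = -5281)
(-90172 + G)*(49854 + 207866) = (-90172 - 5281)*(49854 + 207866) = -95453*257720 = -24600147160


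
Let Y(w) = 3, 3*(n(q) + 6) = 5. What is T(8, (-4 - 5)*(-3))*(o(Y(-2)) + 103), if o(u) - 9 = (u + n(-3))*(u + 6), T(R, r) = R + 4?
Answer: 1200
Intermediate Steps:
n(q) = -13/3 (n(q) = -6 + (⅓)*5 = -6 + 5/3 = -13/3)
T(R, r) = 4 + R
o(u) = 9 + (6 + u)*(-13/3 + u) (o(u) = 9 + (u - 13/3)*(u + 6) = 9 + (-13/3 + u)*(6 + u) = 9 + (6 + u)*(-13/3 + u))
T(8, (-4 - 5)*(-3))*(o(Y(-2)) + 103) = (4 + 8)*((-17 + 3² + (5/3)*3) + 103) = 12*((-17 + 9 + 5) + 103) = 12*(-3 + 103) = 12*100 = 1200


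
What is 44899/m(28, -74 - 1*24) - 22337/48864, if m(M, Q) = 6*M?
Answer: 30419335/114016 ≈ 266.80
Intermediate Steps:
44899/m(28, -74 - 1*24) - 22337/48864 = 44899/((6*28)) - 22337/48864 = 44899/168 - 22337*1/48864 = 44899*(1/168) - 22337/48864 = 44899/168 - 22337/48864 = 30419335/114016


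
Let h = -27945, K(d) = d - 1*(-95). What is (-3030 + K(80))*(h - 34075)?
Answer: 177067100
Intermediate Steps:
K(d) = 95 + d (K(d) = d + 95 = 95 + d)
(-3030 + K(80))*(h - 34075) = (-3030 + (95 + 80))*(-27945 - 34075) = (-3030 + 175)*(-62020) = -2855*(-62020) = 177067100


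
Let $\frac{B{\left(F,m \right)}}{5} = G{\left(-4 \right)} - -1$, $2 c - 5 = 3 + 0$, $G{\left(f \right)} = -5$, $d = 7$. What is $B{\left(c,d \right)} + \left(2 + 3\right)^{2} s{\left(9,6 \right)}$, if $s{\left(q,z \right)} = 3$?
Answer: $55$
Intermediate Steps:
$c = 4$ ($c = \frac{5}{2} + \frac{3 + 0}{2} = \frac{5}{2} + \frac{1}{2} \cdot 3 = \frac{5}{2} + \frac{3}{2} = 4$)
$B{\left(F,m \right)} = -20$ ($B{\left(F,m \right)} = 5 \left(-5 - -1\right) = 5 \left(-5 + 1\right) = 5 \left(-4\right) = -20$)
$B{\left(c,d \right)} + \left(2 + 3\right)^{2} s{\left(9,6 \right)} = -20 + \left(2 + 3\right)^{2} \cdot 3 = -20 + 5^{2} \cdot 3 = -20 + 25 \cdot 3 = -20 + 75 = 55$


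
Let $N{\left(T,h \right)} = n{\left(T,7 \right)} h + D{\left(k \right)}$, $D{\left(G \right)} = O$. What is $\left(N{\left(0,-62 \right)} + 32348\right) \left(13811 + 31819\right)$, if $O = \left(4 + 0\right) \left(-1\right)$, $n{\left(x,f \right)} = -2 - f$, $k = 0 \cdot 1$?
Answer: $1501318260$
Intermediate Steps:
$k = 0$
$O = -4$ ($O = 4 \left(-1\right) = -4$)
$D{\left(G \right)} = -4$
$N{\left(T,h \right)} = -4 - 9 h$ ($N{\left(T,h \right)} = \left(-2 - 7\right) h - 4 = - 9 h - 4 = -4 - 9 h$)
$\left(N{\left(0,-62 \right)} + 32348\right) \left(13811 + 31819\right) = \left(\left(-4 - -558\right) + 32348\right) \left(13811 + 31819\right) = \left(\left(-4 + 558\right) + 32348\right) 45630 = \left(554 + 32348\right) 45630 = 32902 \cdot 45630 = 1501318260$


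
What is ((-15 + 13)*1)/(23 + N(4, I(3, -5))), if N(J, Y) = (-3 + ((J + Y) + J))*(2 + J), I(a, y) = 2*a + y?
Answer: -2/59 ≈ -0.033898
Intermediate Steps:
I(a, y) = y + 2*a
N(J, Y) = (2 + J)*(-3 + Y + 2*J) (N(J, Y) = (-3 + (Y + 2*J))*(2 + J) = (-3 + Y + 2*J)*(2 + J) = (2 + J)*(-3 + Y + 2*J))
((-15 + 13)*1)/(23 + N(4, I(3, -5))) = ((-15 + 13)*1)/(23 + (-6 + 4 + 2*(-5 + 2*3) + 2*4² + 4*(-5 + 2*3))) = (-2*1)/(23 + (-6 + 4 + 2*(-5 + 6) + 2*16 + 4*(-5 + 6))) = -2/(23 + (-6 + 4 + 2*1 + 32 + 4*1)) = -2/(23 + (-6 + 4 + 2 + 32 + 4)) = -2/(23 + 36) = -2/59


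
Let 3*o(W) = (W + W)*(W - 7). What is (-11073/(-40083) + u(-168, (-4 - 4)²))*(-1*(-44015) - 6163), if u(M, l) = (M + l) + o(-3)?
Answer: -42342496316/13361 ≈ -3.1691e+6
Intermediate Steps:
o(W) = 2*W*(-7 + W)/3 (o(W) = ((W + W)*(W - 7))/3 = ((2*W)*(-7 + W))/3 = (2*W*(-7 + W))/3 = 2*W*(-7 + W)/3)
u(M, l) = 20 + M + l (u(M, l) = (M + l) + (⅔)*(-3)*(-7 - 3) = (M + l) + (⅔)*(-3)*(-10) = (M + l) + 20 = 20 + M + l)
(-11073/(-40083) + u(-168, (-4 - 4)²))*(-1*(-44015) - 6163) = (-11073/(-40083) + (20 - 168 + (-4 - 4)²))*(-1*(-44015) - 6163) = (-11073*(-1/40083) + (20 - 168 + (-8)²))*(44015 - 6163) = (3691/13361 + (20 - 168 + 64))*37852 = (3691/13361 - 84)*37852 = -1118633/13361*37852 = -42342496316/13361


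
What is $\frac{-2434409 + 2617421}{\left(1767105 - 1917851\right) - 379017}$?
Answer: $- \frac{183012}{529763} \approx -0.34546$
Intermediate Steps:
$\frac{-2434409 + 2617421}{\left(1767105 - 1917851\right) - 379017} = \frac{183012}{\left(1767105 - 1917851\right) - 379017} = \frac{183012}{-150746 - 379017} = \frac{183012}{-529763} = 183012 \left(- \frac{1}{529763}\right) = - \frac{183012}{529763}$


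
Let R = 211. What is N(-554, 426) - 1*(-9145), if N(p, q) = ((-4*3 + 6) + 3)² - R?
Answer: 8943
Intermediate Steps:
N(p, q) = -202 (N(p, q) = ((-4*3 + 6) + 3)² - 1*211 = ((-12 + 6) + 3)² - 211 = (-6 + 3)² - 211 = (-3)² - 211 = 9 - 211 = -202)
N(-554, 426) - 1*(-9145) = -202 - 1*(-9145) = -202 + 9145 = 8943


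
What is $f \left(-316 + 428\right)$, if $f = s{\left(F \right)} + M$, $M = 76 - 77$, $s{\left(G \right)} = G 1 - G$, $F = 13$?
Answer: $-112$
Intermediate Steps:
$s{\left(G \right)} = 0$ ($s{\left(G \right)} = G - G = 0$)
$M = -1$ ($M = 76 - 77 = -1$)
$f = -1$ ($f = 0 - 1 = -1$)
$f \left(-316 + 428\right) = - (-316 + 428) = \left(-1\right) 112 = -112$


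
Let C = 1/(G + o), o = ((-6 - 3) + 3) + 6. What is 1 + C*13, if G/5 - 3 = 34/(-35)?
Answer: 162/71 ≈ 2.2817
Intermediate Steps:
G = 71/7 (G = 15 + 5*(34/(-35)) = 15 + 5*(34*(-1/35)) = 15 + 5*(-34/35) = 15 - 34/7 = 71/7 ≈ 10.143)
o = 0 (o = (-9 + 3) + 6 = -6 + 6 = 0)
C = 7/71 (C = 1/(71/7 + 0) = 1/(71/7) = 7/71 ≈ 0.098592)
1 + C*13 = 1 + (7/71)*13 = 1 + 91/71 = 162/71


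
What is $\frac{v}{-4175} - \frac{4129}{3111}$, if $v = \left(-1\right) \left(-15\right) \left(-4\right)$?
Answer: $- \frac{3410383}{2597685} \approx -1.3129$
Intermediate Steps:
$v = -60$ ($v = 15 \left(-4\right) = -60$)
$\frac{v}{-4175} - \frac{4129}{3111} = - \frac{60}{-4175} - \frac{4129}{3111} = \left(-60\right) \left(- \frac{1}{4175}\right) - \frac{4129}{3111} = \frac{12}{835} - \frac{4129}{3111} = - \frac{3410383}{2597685}$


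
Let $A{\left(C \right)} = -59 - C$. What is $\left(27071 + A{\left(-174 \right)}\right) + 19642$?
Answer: $46828$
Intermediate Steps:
$\left(27071 + A{\left(-174 \right)}\right) + 19642 = \left(27071 - -115\right) + 19642 = \left(27071 + \left(-59 + 174\right)\right) + 19642 = \left(27071 + 115\right) + 19642 = 27186 + 19642 = 46828$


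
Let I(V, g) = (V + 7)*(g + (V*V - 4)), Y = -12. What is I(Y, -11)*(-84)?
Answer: 54180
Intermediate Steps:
I(V, g) = (7 + V)*(-4 + g + V**2) (I(V, g) = (7 + V)*(g + (V**2 - 4)) = (7 + V)*(g + (-4 + V**2)) = (7 + V)*(-4 + g + V**2))
I(Y, -11)*(-84) = (-28 + (-12)**3 - 4*(-12) + 7*(-11) + 7*(-12)**2 - 12*(-11))*(-84) = (-28 - 1728 + 48 - 77 + 7*144 + 132)*(-84) = (-28 - 1728 + 48 - 77 + 1008 + 132)*(-84) = -645*(-84) = 54180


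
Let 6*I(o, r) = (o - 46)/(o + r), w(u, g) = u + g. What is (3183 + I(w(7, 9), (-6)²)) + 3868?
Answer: 366647/52 ≈ 7050.9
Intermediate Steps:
w(u, g) = g + u
I(o, r) = (-46 + o)/(6*(o + r)) (I(o, r) = ((o - 46)/(o + r))/6 = ((-46 + o)/(o + r))/6 = (-46 + o)/(6*(o + r)))
(3183 + I(w(7, 9), (-6)²)) + 3868 = (3183 + (-46 + (9 + 7))/(6*((9 + 7) + (-6)²))) + 3868 = (3183 + (-46 + 16)/(6*(16 + 36))) + 3868 = (3183 + (⅙)*(-30)/52) + 3868 = (3183 + (⅙)*(1/52)*(-30)) + 3868 = (3183 - 5/52) + 3868 = 165511/52 + 3868 = 366647/52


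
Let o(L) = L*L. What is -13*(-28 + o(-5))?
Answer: 39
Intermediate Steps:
o(L) = L**2
-13*(-28 + o(-5)) = -13*(-28 + (-5)**2) = -13*(-28 + 25) = -13*(-3) = 39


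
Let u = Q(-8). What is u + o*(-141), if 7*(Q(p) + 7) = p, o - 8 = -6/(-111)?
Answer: -296235/259 ≈ -1143.8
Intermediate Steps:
o = 298/37 (o = 8 - 6/(-111) = 8 - 6*(-1/111) = 8 + 2/37 = 298/37 ≈ 8.0540)
Q(p) = -7 + p/7
u = -57/7 (u = -7 + (⅐)*(-8) = -7 - 8/7 = -57/7 ≈ -8.1429)
u + o*(-141) = -57/7 + (298/37)*(-141) = -57/7 - 42018/37 = -296235/259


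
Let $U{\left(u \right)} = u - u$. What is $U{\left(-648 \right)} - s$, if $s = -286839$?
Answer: $286839$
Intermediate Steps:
$U{\left(u \right)} = 0$
$U{\left(-648 \right)} - s = 0 - -286839 = 0 + 286839 = 286839$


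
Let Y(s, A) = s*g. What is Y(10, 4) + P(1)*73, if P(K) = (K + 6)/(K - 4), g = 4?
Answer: -391/3 ≈ -130.33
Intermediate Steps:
Y(s, A) = 4*s (Y(s, A) = s*4 = 4*s)
P(K) = (6 + K)/(-4 + K)
Y(10, 4) + P(1)*73 = 4*10 + ((6 + 1)/(-4 + 1))*73 = 40 + (7/(-3))*73 = 40 - ⅓*7*73 = 40 - 7/3*73 = 40 - 511/3 = -391/3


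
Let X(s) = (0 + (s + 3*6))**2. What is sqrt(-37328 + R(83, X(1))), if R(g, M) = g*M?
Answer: I*sqrt(7365) ≈ 85.82*I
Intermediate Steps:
X(s) = (18 + s)**2 (X(s) = (0 + (s + 18))**2 = (0 + (18 + s))**2 = (18 + s)**2)
R(g, M) = M*g
sqrt(-37328 + R(83, X(1))) = sqrt(-37328 + (18 + 1)**2*83) = sqrt(-37328 + 19**2*83) = sqrt(-37328 + 361*83) = sqrt(-37328 + 29963) = sqrt(-7365) = I*sqrt(7365)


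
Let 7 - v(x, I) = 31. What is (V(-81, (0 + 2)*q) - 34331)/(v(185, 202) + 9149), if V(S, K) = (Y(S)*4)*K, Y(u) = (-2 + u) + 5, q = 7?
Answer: -38699/9125 ≈ -4.2410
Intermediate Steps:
v(x, I) = -24 (v(x, I) = 7 - 1*31 = 7 - 31 = -24)
Y(u) = 3 + u
V(S, K) = K*(12 + 4*S) (V(S, K) = ((3 + S)*4)*K = (12 + 4*S)*K = K*(12 + 4*S))
(V(-81, (0 + 2)*q) - 34331)/(v(185, 202) + 9149) = (4*((0 + 2)*7)*(3 - 81) - 34331)/(-24 + 9149) = (4*(2*7)*(-78) - 34331)/9125 = (4*14*(-78) - 34331)*(1/9125) = (-4368 - 34331)*(1/9125) = -38699*1/9125 = -38699/9125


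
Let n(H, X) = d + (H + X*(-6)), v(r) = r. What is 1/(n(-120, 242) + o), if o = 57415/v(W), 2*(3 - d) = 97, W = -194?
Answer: -97/185605 ≈ -0.00052262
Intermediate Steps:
d = -91/2 (d = 3 - ½*97 = 3 - 97/2 = -91/2 ≈ -45.500)
n(H, X) = -91/2 + H - 6*X (n(H, X) = -91/2 + (H + X*(-6)) = -91/2 + (H - 6*X) = -91/2 + H - 6*X)
o = -57415/194 (o = 57415/(-194) = 57415*(-1/194) = -57415/194 ≈ -295.95)
1/(n(-120, 242) + o) = 1/((-91/2 - 120 - 6*242) - 57415/194) = 1/((-91/2 - 120 - 1452) - 57415/194) = 1/(-3235/2 - 57415/194) = 1/(-185605/97) = -97/185605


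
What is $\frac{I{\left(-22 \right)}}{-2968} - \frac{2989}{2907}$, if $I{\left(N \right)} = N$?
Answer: $- \frac{4403699}{4313988} \approx -1.0208$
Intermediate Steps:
$\frac{I{\left(-22 \right)}}{-2968} - \frac{2989}{2907} = - \frac{22}{-2968} - \frac{2989}{2907} = \left(-22\right) \left(- \frac{1}{2968}\right) - \frac{2989}{2907} = \frac{11}{1484} - \frac{2989}{2907} = - \frac{4403699}{4313988}$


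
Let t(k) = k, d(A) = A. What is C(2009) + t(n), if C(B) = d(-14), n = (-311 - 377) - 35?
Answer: -737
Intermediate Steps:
n = -723 (n = -688 - 35 = -723)
C(B) = -14
C(2009) + t(n) = -14 - 723 = -737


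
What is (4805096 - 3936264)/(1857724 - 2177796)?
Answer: -108604/40009 ≈ -2.7145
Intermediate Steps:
(4805096 - 3936264)/(1857724 - 2177796) = 868832/(-320072) = 868832*(-1/320072) = -108604/40009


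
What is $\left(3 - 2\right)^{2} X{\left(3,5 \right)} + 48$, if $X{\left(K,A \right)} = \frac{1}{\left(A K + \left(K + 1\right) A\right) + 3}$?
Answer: $\frac{1825}{38} \approx 48.026$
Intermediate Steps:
$X{\left(K,A \right)} = \frac{1}{3 + A K + A \left(1 + K\right)}$ ($X{\left(K,A \right)} = \frac{1}{\left(A K + \left(1 + K\right) A\right) + 3} = \frac{1}{\left(A K + A \left(1 + K\right)\right) + 3} = \frac{1}{3 + A K + A \left(1 + K\right)}$)
$\left(3 - 2\right)^{2} X{\left(3,5 \right)} + 48 = \frac{\left(3 - 2\right)^{2}}{3 + 5 + 2 \cdot 5 \cdot 3} + 48 = \frac{1^{2}}{3 + 5 + 30} + 48 = 1 \cdot \frac{1}{38} + 48 = \frac{1}{38} + 48 = \frac{1825}{38}$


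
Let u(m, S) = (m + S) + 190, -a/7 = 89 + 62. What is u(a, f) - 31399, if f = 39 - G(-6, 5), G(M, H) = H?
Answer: -32232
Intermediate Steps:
a = -1057 (a = -7*(89 + 62) = -7*151 = -1057)
f = 34 (f = 39 - 1*5 = 39 - 5 = 34)
u(m, S) = 190 + S + m (u(m, S) = (S + m) + 190 = 190 + S + m)
u(a, f) - 31399 = (190 + 34 - 1057) - 31399 = -833 - 31399 = -32232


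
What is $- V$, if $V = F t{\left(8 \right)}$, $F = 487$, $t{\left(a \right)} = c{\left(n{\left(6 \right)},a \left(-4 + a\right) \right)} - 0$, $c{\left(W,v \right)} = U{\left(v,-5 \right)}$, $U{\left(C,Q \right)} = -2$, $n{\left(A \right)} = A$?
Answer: $974$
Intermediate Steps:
$c{\left(W,v \right)} = -2$
$t{\left(a \right)} = -2$ ($t{\left(a \right)} = -2 - 0 = -2 + 0 = -2$)
$V = -974$ ($V = 487 \left(-2\right) = -974$)
$- V = \left(-1\right) \left(-974\right) = 974$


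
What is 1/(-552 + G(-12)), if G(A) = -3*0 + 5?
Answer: -1/547 ≈ -0.0018282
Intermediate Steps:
G(A) = 5 (G(A) = 0 + 5 = 5)
1/(-552 + G(-12)) = 1/(-552 + 5) = 1/(-547) = -1/547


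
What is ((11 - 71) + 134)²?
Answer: 5476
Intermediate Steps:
((11 - 71) + 134)² = (-60 + 134)² = 74² = 5476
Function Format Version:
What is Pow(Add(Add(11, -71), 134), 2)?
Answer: 5476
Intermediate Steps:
Pow(Add(Add(11, -71), 134), 2) = Pow(Add(-60, 134), 2) = Pow(74, 2) = 5476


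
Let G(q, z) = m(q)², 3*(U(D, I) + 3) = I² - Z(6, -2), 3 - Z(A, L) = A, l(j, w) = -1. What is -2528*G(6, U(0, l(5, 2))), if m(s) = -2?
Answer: -10112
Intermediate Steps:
Z(A, L) = 3 - A
U(D, I) = -2 + I²/3 (U(D, I) = -3 + (I² - (3 - 1*6))/3 = -3 + (I² - (3 - 6))/3 = -3 + (I² - 1*(-3))/3 = -3 + (I² + 3)/3 = -3 + (3 + I²)/3 = -3 + (1 + I²/3) = -2 + I²/3)
G(q, z) = 4 (G(q, z) = (-2)² = 4)
-2528*G(6, U(0, l(5, 2))) = -2528*4 = -10112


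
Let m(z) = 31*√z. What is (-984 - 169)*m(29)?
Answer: -35743*√29 ≈ -1.9248e+5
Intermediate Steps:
(-984 - 169)*m(29) = (-984 - 169)*(31*√29) = -35743*√29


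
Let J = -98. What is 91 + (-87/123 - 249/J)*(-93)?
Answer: -319493/4018 ≈ -79.515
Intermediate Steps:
91 + (-87/123 - 249/J)*(-93) = 91 + (-87/123 - 249/(-98))*(-93) = 91 + (-87*1/123 - 249*(-1/98))*(-93) = 91 + (-29/41 + 249/98)*(-93) = 91 + (7367/4018)*(-93) = 91 - 685131/4018 = -319493/4018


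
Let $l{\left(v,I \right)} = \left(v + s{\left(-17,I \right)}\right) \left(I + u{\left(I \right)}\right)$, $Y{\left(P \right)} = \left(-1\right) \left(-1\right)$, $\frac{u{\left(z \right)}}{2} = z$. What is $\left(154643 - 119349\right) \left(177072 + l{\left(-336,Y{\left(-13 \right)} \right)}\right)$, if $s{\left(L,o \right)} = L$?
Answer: $6212202822$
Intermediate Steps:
$u{\left(z \right)} = 2 z$
$Y{\left(P \right)} = 1$
$l{\left(v,I \right)} = 3 I \left(-17 + v\right)$ ($l{\left(v,I \right)} = \left(v - 17\right) \left(I + 2 I\right) = \left(-17 + v\right) 3 I = 3 I \left(-17 + v\right)$)
$\left(154643 - 119349\right) \left(177072 + l{\left(-336,Y{\left(-13 \right)} \right)}\right) = \left(154643 - 119349\right) \left(177072 + 3 \cdot 1 \left(-17 - 336\right)\right) = 35294 \left(177072 + 3 \cdot 1 \left(-353\right)\right) = 35294 \left(177072 - 1059\right) = 35294 \cdot 176013 = 6212202822$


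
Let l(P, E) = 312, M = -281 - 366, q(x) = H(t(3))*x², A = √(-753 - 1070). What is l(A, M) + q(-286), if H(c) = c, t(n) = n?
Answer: 245700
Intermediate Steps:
A = I*√1823 (A = √(-1823) = I*√1823 ≈ 42.697*I)
q(x) = 3*x²
M = -647
l(A, M) + q(-286) = 312 + 3*(-286)² = 312 + 3*81796 = 312 + 245388 = 245700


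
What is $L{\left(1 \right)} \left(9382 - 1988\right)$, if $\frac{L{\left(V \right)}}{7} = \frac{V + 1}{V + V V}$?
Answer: $51758$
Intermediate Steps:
$L{\left(V \right)} = \frac{7 \left(1 + V\right)}{V + V^{2}}$ ($L{\left(V \right)} = 7 \frac{V + 1}{V + V V} = 7 \frac{1 + V}{V + V^{2}} = \frac{7 \left(1 + V\right)}{V + V^{2}}$)
$L{\left(1 \right)} \left(9382 - 1988\right) = \frac{7}{1} \left(9382 - 1988\right) = 7 \cdot 1 \cdot 7394 = 7 \cdot 7394 = 51758$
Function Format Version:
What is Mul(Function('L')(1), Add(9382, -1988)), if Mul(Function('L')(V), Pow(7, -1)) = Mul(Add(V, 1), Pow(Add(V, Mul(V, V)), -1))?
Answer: 51758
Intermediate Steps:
Function('L')(V) = Mul(7, Pow(Add(V, Pow(V, 2)), -1), Add(1, V)) (Function('L')(V) = Mul(7, Mul(Add(V, 1), Pow(Add(V, Mul(V, V)), -1))) = Mul(7, Mul(Add(1, V), Pow(Add(V, Pow(V, 2)), -1))) = Mul(7, Mul(Pow(Add(V, Pow(V, 2)), -1), Add(1, V))) = Mul(7, Pow(Add(V, Pow(V, 2)), -1), Add(1, V)))
Mul(Function('L')(1), Add(9382, -1988)) = Mul(Mul(7, Pow(1, -1)), Add(9382, -1988)) = Mul(Mul(7, 1), 7394) = Mul(7, 7394) = 51758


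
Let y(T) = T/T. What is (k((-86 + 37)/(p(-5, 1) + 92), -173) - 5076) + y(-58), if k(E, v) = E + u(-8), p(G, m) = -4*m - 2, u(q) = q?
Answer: -437187/86 ≈ -5083.6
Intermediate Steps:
p(G, m) = -2 - 4*m
y(T) = 1
k(E, v) = -8 + E (k(E, v) = E - 8 = -8 + E)
(k((-86 + 37)/(p(-5, 1) + 92), -173) - 5076) + y(-58) = ((-8 + (-86 + 37)/((-2 - 4*1) + 92)) - 5076) + 1 = ((-8 - 49/((-2 - 4) + 92)) - 5076) + 1 = ((-8 - 49/(-6 + 92)) - 5076) + 1 = ((-8 - 49/86) - 5076) + 1 = (-737/86 - 5076) + 1 = -437273/86 + 1 = -437187/86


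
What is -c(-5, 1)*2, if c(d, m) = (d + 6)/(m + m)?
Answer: -1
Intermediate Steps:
c(d, m) = (6 + d)/(2*m) (c(d, m) = (6 + d)/((2*m)) = (6 + d)*(1/(2*m)) = (6 + d)/(2*m))
-c(-5, 1)*2 = -(6 - 5)/(2*1)*2 = -1/2*2 = -1*½*2 = -½*2 = -1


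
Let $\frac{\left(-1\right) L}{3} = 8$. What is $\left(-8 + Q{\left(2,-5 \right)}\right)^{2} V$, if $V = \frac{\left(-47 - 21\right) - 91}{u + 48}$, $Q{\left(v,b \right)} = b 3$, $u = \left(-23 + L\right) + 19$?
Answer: $- \frac{84111}{20} \approx -4205.5$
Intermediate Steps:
$L = -24$ ($L = \left(-3\right) 8 = -24$)
$u = -28$ ($u = \left(-23 - 24\right) + 19 = -47 + 19 = -28$)
$Q{\left(v,b \right)} = 3 b$
$V = - \frac{159}{20}$ ($V = \frac{\left(-47 - 21\right) - 91}{-28 + 48} = \frac{-68 - 91}{20} = \left(-159\right) \frac{1}{20} = - \frac{159}{20} \approx -7.95$)
$\left(-8 + Q{\left(2,-5 \right)}\right)^{2} V = \left(-8 + 3 \left(-5\right)\right)^{2} \left(- \frac{159}{20}\right) = \left(-8 - 15\right)^{2} \left(- \frac{159}{20}\right) = \left(-23\right)^{2} \left(- \frac{159}{20}\right) = 529 \left(- \frac{159}{20}\right) = - \frac{84111}{20}$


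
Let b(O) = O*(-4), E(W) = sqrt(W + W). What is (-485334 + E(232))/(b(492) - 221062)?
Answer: 242667/111515 - 2*sqrt(29)/111515 ≈ 2.1760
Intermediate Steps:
E(W) = sqrt(2)*sqrt(W) (E(W) = sqrt(2*W) = sqrt(2)*sqrt(W))
b(O) = -4*O
(-485334 + E(232))/(b(492) - 221062) = (-485334 + sqrt(2)*sqrt(232))/(-4*492 - 221062) = (-485334 + sqrt(2)*(2*sqrt(58)))/(-1968 - 221062) = (-485334 + 4*sqrt(29))/(-223030) = (-485334 + 4*sqrt(29))*(-1/223030) = 242667/111515 - 2*sqrt(29)/111515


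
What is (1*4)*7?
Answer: 28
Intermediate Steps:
(1*4)*7 = 4*7 = 28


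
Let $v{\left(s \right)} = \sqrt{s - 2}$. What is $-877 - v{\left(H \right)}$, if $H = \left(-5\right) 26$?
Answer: $-877 - 2 i \sqrt{33} \approx -877.0 - 11.489 i$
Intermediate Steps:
$H = -130$
$v{\left(s \right)} = \sqrt{-2 + s}$
$-877 - v{\left(H \right)} = -877 - \sqrt{-2 - 130} = -877 - \sqrt{-132} = -877 - 2 i \sqrt{33}$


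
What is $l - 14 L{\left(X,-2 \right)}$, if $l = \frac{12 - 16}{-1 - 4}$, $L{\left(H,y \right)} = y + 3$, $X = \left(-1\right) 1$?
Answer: $- \frac{66}{5} \approx -13.2$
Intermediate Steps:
$X = -1$
$L{\left(H,y \right)} = 3 + y$
$l = \frac{4}{5}$ ($l = - \frac{4}{-5} = \left(-4\right) \left(- \frac{1}{5}\right) = \frac{4}{5} \approx 0.8$)
$l - 14 L{\left(X,-2 \right)} = \frac{4}{5} - 14 \left(3 - 2\right) = \frac{4}{5} - 14 = - \frac{66}{5}$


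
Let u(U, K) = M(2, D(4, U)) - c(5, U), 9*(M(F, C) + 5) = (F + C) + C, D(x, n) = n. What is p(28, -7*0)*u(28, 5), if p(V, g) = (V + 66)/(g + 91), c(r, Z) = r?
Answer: -3008/819 ≈ -3.6728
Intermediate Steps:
M(F, C) = -5 + F/9 + 2*C/9 (M(F, C) = -5 + ((F + C) + C)/9 = -5 + ((C + F) + C)/9 = -5 + (F + 2*C)/9 = -5 + (F/9 + 2*C/9) = -5 + F/9 + 2*C/9)
p(V, g) = (66 + V)/(91 + g)
u(U, K) = -88/9 + 2*U/9 (u(U, K) = (-5 + (1/9)*2 + 2*U/9) - 1*5 = (-5 + 2/9 + 2*U/9) - 5 = (-43/9 + 2*U/9) - 5 = -88/9 + 2*U/9)
p(28, -7*0)*u(28, 5) = ((66 + 28)/(91 - 7*0))*(-88/9 + (2/9)*28) = (94/(91 + 0))*(-88/9 + 56/9) = (94/91)*(-32/9) = -3008/819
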